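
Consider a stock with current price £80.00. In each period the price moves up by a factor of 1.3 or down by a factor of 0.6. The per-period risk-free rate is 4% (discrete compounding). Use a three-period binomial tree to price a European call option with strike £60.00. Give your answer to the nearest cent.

£33.82

Risk-neutral probability p = (1 + 0.04 − 0.6)/(1.3 − 0.6) = 0.4400/0.7000 = 0.6286
Terminal stock prices: S_uuu = 175.8, S_uud = 81.12, S_udd = 37.44, S_ddd = 17.28
Terminal payoffs (S − K): max(115.8, 0) = 115.8, max(21.12, 0) = 21.12, max(-22.56, 0) = 0, max(-42.72, 0) = 0
Node uu (S = 135.2): V_uu = 1/1.04·[0.6286·115.7600 + 0.3714·21.1200] = 77.5077
Node ud (S = 62.4): V_ud = 1/1.04·[0.6286·21.1200 + 0.3714·0.0000] = 12.7648
Node dd (S = 28.8): V_dd = 1/1.04·[0.6286·0.0000 + 0.3714·0.0000] = 0.0000
Node u (S = 104): V_u = 1/1.04·[0.6286·77.5077 + 0.3714·12.7648] = 51.4042
Node d (S = 48): V_d = 1/1.04·[0.6286·12.7648 + 0.3714·0.0000] = 7.7150
Node 0 (S = 80): V_0 = 1/1.04·[0.6286·51.4042 + 0.3714·7.7150] = 33.8238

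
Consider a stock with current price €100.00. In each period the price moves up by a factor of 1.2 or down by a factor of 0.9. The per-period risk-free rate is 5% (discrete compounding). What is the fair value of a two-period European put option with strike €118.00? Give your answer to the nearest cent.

€12.93

Risk-neutral probability p = (1 + 0.05 − 0.9)/(1.2 − 0.9) = 0.1500/0.3000 = 0.5000
Terminal stock prices: S_uu = 144, S_ud = 108, S_dd = 81
Terminal payoffs (K − S): max(-26, 0) = 0, max(10, 0) = 10, max(37, 0) = 37
Node u (S = 120): V_u = 1/1.05·[0.5000·0.0000 + 0.5000·10.0000] = 4.7619
Node d (S = 90): V_d = 1/1.05·[0.5000·10.0000 + 0.5000·37.0000] = 22.3810
Node 0 (S = 100): V_0 = 1/1.05·[0.5000·4.7619 + 0.5000·22.3810] = 12.9252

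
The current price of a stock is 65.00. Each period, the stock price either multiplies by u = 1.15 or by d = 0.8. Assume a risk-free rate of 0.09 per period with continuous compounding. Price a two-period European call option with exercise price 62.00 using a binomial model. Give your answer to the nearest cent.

14.14

Risk-neutral probability p = (e^0.09 − 0.8)/(1.15 − 0.8) = 0.2942/0.3500 = 0.8405
Terminal stock prices: S_uu = 85.96, S_ud = 59.8, S_dd = 41.6
Terminal payoffs (S − K): max(23.96, 0) = 23.96, max(-2.2, 0) = 0, max(-20.4, 0) = 0
Node u (S = 74.75): V_u = e^(−0.09)·[0.8405·23.9625 + 0.1595·0.0000] = 18.4070
Node d (S = 52): V_d = e^(−0.09)·[0.8405·0.0000 + 0.1595·0.0000] = 0.0000
Node 0 (S = 65): V_0 = e^(−0.09)·[0.8405·18.4070 + 0.1595·0.0000] = 14.1394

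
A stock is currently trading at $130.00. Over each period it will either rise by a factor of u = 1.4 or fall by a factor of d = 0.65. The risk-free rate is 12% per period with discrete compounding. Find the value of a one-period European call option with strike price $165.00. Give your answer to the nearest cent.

$9.51

Risk-neutral probability p = (1 + 0.12 − 0.65)/(1.4 − 0.65) = 0.4700/0.7500 = 0.6267
Terminal stock prices: S_u = 182, S_d = 84.5
Terminal payoffs (S − K): max(17, 0) = 17, max(-80.5, 0) = 0
Node 0 (S = 130): V_0 = 1/1.12·[0.6267·17.0000 + 0.3733·0.0000] = 9.5119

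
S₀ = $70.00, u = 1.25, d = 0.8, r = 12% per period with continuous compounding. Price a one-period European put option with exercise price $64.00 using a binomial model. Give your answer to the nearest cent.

$1.93

Risk-neutral probability p = (e^0.12 − 0.8)/(1.25 − 0.8) = 0.3275/0.4500 = 0.7278
Terminal stock prices: S_u = 87.5, S_d = 56
Terminal payoffs (K − S): max(-23.5, 0) = 0, max(8, 0) = 8
Node 0 (S = 70): V_0 = e^(−0.12)·[0.7278·0.0000 + 0.2722·8.0000] = 1.9316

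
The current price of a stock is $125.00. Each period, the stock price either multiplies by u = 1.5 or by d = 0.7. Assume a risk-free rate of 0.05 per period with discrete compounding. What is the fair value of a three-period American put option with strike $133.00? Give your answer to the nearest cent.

$30.43

Risk-neutral probability p = (1 + 0.05 − 0.7)/(1.5 − 0.7) = 0.3500/0.8000 = 0.4375
Terminal stock prices: S_uuu = 421.9, S_uud = 196.9, S_udd = 91.87, S_ddd = 42.87
Terminal payoffs (K − S): max(-288.9, 0) = 0, max(-63.88, 0) = 0, max(41.13, 0) = 41.13, max(90.12, 0) = 90.12
Node uu (S = 281.2): continuation = 1/1.05·[0.4375·0.0000 + 0.5625·0.0000] = 0.0000; exercise value = 0.0000 ≤ continuation, so V_uu = 0.0000
Node ud (S = 131.2): continuation = 1/1.05·[0.4375·0.0000 + 0.5625·41.1250] = 22.0313; exercise value = 1.7500 ≤ continuation, so V_ud = 22.0313
Node dd (S = 61.25): continuation = 1/1.05·[0.4375·41.1250 + 0.5625·90.1250] = 65.4167; exercise value = 71.7500 > continuation, so V_dd = 71.7500 (exercise)
Node u (S = 187.5): continuation = 1/1.05·[0.4375·0.0000 + 0.5625·22.0313] = 11.8025; exercise value = 0.0000 ≤ continuation, so V_u = 11.8025
Node d (S = 87.5): continuation = 1/1.05·[0.4375·22.0313 + 0.5625·71.7500] = 47.6172; exercise value = 45.5000 ≤ continuation, so V_d = 47.6172
Node 0 (S = 125): continuation = 1/1.05·[0.4375·11.8025 + 0.5625·47.6172] = 30.4269; exercise value = 8.0000 ≤ continuation, so V_0 = 30.4269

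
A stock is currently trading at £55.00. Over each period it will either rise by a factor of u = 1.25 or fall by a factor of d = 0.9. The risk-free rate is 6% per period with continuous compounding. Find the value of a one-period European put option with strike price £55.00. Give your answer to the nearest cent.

Risk-neutral probability p = (e^0.06 − 0.9)/(1.25 − 0.9) = 0.1618/0.3500 = 0.4624
Terminal stock prices: S_u = 68.75, S_d = 49.5
Terminal payoffs (K − S): max(-13.75, 0) = 0, max(5.5, 0) = 5.5
Node 0 (S = 55): V_0 = e^(−0.06)·[0.4624·0.0000 + 0.5376·5.5000] = 2.7847

£2.78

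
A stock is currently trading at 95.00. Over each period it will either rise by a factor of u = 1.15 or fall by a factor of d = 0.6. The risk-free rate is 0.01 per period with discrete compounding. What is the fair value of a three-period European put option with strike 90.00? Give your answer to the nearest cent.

14.26

Risk-neutral probability p = (1 + 0.01 − 0.6)/(1.15 − 0.6) = 0.4100/0.5500 = 0.7455
Terminal stock prices: S_uuu = 144.5, S_uud = 75.38, S_udd = 39.33, S_ddd = 20.52
Terminal payoffs (K − S): max(-54.48, 0) = 0, max(14.62, 0) = 14.62, max(50.67, 0) = 50.67, max(69.48, 0) = 69.48
Node uu (S = 125.6): V_uu = 1/1.01·[0.7455·0.0000 + 0.2545·14.6175] = 3.6840
Node ud (S = 65.55): V_ud = 1/1.01·[0.7455·14.6175 + 0.2545·50.6700] = 23.5589
Node dd (S = 34.2): V_dd = 1/1.01·[0.7455·50.6700 + 0.2545·69.4800] = 54.9089
Node u (S = 109.2): V_u = 1/1.01·[0.7455·3.6840 + 0.2545·23.5589] = 8.6565
Node d (S = 57): V_d = 1/1.01·[0.7455·23.5589 + 0.2545·54.9089] = 31.2266
Node 0 (S = 95): V_0 = 1/1.01·[0.7455·8.6565 + 0.2545·31.2266] = 14.2590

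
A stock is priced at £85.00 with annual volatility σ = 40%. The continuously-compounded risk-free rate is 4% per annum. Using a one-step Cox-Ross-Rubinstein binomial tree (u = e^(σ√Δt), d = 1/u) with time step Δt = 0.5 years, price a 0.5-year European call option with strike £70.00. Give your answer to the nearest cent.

CRR parameters: u = e^(σ√Δt) = e^(0.4·√0.5) = 1.3269, d = 1/u = 0.7536
Per-period rate: rΔt = 0.04·0.5 = 0.02, so R = e^0.02 = 1.0202
Risk-neutral probability p = (e^0.02 − 0.7536)/(1.3269 − 0.7536) = 0.2666/0.5733 = 0.4650
Terminal stock prices: S_u = 112.8, S_d = 64.06
Terminal payoffs (S − K): max(42.79, 0) = 42.79, max(-5.941, 0) = 0
Node 0 (S = 85): V_0 = e^(−0.02)·[0.4650·42.7862 + 0.5350·0.0000] = 19.5015

£19.50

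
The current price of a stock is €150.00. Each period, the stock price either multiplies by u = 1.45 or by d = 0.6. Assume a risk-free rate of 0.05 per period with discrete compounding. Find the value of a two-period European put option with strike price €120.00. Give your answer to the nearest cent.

Risk-neutral probability p = (1 + 0.05 − 0.6)/(1.45 − 0.6) = 0.4500/0.8500 = 0.5294
Terminal stock prices: S_uu = 315.4, S_ud = 130.5, S_dd = 54
Terminal payoffs (K − S): max(-195.4, 0) = 0, max(-10.5, 0) = 0, max(66, 0) = 66
Node u (S = 217.5): V_u = 1/1.05·[0.5294·0.0000 + 0.4706·0.0000] = 0.0000
Node d (S = 90): V_d = 1/1.05·[0.5294·0.0000 + 0.4706·66.0000] = 29.5798
Node 0 (S = 150): V_0 = 1/1.05·[0.5294·0.0000 + 0.4706·29.5798] = 13.2571

€13.26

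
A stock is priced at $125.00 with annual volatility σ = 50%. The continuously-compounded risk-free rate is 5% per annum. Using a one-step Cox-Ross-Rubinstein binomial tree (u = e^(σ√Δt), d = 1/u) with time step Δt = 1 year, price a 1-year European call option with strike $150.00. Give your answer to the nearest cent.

$22.77

CRR parameters: u = e^(σ√Δt) = e^(0.5·√1) = 1.6487, d = 1/u = 0.6065
Per-period rate: rΔt = 0.05·1 = 0.05, so R = e^0.05 = 1.0513
Risk-neutral probability p = (e^0.05 − 0.6065)/(1.6487 − 0.6065) = 0.4447/1.0422 = 0.4267
Terminal stock prices: S_u = 206.1, S_d = 75.82
Terminal payoffs (S − K): max(56.09, 0) = 56.09, max(-74.18, 0) = 0
Node 0 (S = 125): V_0 = e^(−0.05)·[0.4267·56.0902 + 0.5733·0.0000] = 22.7683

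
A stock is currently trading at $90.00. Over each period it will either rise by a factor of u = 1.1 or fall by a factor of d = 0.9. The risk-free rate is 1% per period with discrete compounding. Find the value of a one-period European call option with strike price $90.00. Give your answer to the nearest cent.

Risk-neutral probability p = (1 + 0.01 − 0.9)/(1.1 − 0.9) = 0.1100/0.2000 = 0.5500
Terminal stock prices: S_u = 99, S_d = 81
Terminal payoffs (S − K): max(9, 0) = 9, max(-9, 0) = 0
Node 0 (S = 90): V_0 = 1/1.01·[0.5500·9.0000 + 0.4500·0.0000] = 4.9010

$4.90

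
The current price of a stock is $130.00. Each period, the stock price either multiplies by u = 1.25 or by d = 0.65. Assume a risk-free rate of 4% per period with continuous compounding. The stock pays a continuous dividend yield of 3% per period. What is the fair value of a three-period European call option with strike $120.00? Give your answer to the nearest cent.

$30.27

Per-period risk-free factor R = e^0.04 = 1.0408; dividend-adjusted growth = e^(0.04−0.03) = 1.0101.
Risk-neutral probability p = (1.0101 − 0.65)/(1.25 − 0.65) = 0.3601/0.6000 = 0.6001
Terminal stock prices: S_uuu = 253.9, S_uud = 132, S_udd = 68.66, S_ddd = 35.7
Terminal payoffs (S − K): max(133.9, 0) = 133.9, max(12.03, 0) = 12.03, max(-51.34, 0) = 0, max(-84.3, 0) = 0
Node uu (S = 203.1): V_uu = e^(−0.04)·[0.6001·133.9062 + 0.3999·12.0312] = 81.8270
Node ud (S = 105.6): V_ud = e^(−0.04)·[0.6001·12.0312 + 0.3999·0.0000] = 6.9367
Node dd (S = 54.93): V_dd = e^(−0.04)·[0.6001·0.0000 + 0.3999·0.0000] = 0.0000
Node u (S = 162.5): V_u = e^(−0.04)·[0.6001·81.8270 + 0.3999·6.9367] = 49.8430
Node d (S = 84.5): V_d = e^(−0.04)·[0.6001·6.9367 + 0.3999·0.0000] = 3.9994
Node 0 (S = 130): V_0 = e^(−0.04)·[0.6001·49.8430 + 0.3999·3.9994] = 30.2739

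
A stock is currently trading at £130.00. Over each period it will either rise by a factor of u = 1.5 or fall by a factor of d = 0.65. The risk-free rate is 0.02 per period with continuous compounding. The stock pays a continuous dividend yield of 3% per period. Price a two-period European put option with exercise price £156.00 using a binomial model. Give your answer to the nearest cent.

Per-period risk-free factor R = e^0.02 = 1.0202; dividend-adjusted growth = e^(0.02−0.03) = 0.9900.
Risk-neutral probability p = (0.9900 − 0.65)/(1.5 − 0.65) = 0.3400/0.8500 = 0.4001
Terminal stock prices: S_uu = 292.5, S_ud = 126.8, S_dd = 54.93
Terminal payoffs (K − S): max(-136.5, 0) = 0, max(29.25, 0) = 29.25, max(101.1, 0) = 101.1
Node u (S = 195): V_u = e^(−0.02)·[0.4001·0.0000 + 0.5999·29.2500] = 17.2008
Node d (S = 84.5): V_d = e^(−0.02)·[0.4001·29.2500 + 0.5999·101.0750] = 70.9083
Node 0 (S = 130): V_0 = e^(−0.02)·[0.4001·17.2008 + 0.5999·70.9083] = 48.4436

£48.44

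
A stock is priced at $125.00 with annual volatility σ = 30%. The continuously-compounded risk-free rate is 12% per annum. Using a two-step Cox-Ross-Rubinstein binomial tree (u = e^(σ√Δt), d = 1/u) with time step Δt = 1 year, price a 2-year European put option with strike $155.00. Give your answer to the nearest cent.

CRR parameters: u = e^(σ√Δt) = e^(0.3·√1) = 1.3499, d = 1/u = 0.7408
Per-period rate: rΔt = 0.12·1 = 0.12, so R = e^0.12 = 1.1275
Risk-neutral probability p = (e^0.12 − 0.7408)/(1.3499 − 0.7408) = 0.3867/0.6090 = 0.6349
Terminal stock prices: S_uu = 227.8, S_ud = 125, S_dd = 68.6
Terminal payoffs (K − S): max(-72.76, 0) = 0, max(30, 0) = 30, max(86.4, 0) = 86.4
Node u (S = 168.7): V_u = e^(−0.12)·[0.6349·0.0000 + 0.3651·30.0000] = 9.7145
Node d (S = 92.6): V_d = e^(−0.12)·[0.6349·30.0000 + 0.3651·86.3985] = 44.8704
Node 0 (S = 125): V_0 = e^(−0.12)·[0.6349·9.7145 + 0.3651·44.8704] = 20.0000

$20.00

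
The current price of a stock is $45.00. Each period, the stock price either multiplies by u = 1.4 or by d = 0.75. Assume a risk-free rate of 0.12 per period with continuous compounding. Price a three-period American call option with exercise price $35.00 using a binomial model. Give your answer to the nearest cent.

Risk-neutral probability p = (e^0.12 − 0.75)/(1.4 − 0.75) = 0.3775/0.6500 = 0.5808
Terminal stock prices: S_uuu = 123.5, S_uud = 66.15, S_udd = 35.44, S_ddd = 18.98
Terminal payoffs (S − K): max(88.48, 0) = 88.48, max(31.15, 0) = 31.15, max(0.4375, 0) = 0.4375, max(-16.02, 0) = 0
Node uu (S = 88.2): continuation = e^(−0.12)·[0.5808·88.4800 + 0.4192·31.1500] = 57.1578; exercise value = 53.2000 ≤ continuation, so V_uu = 57.1578
Node ud (S = 47.25): continuation = e^(−0.12)·[0.5808·31.1500 + 0.4192·0.4375] = 16.2078; exercise value = 12.2500 ≤ continuation, so V_ud = 16.2078
Node dd (S = 25.31): continuation = e^(−0.12)·[0.5808·0.4375 + 0.4192·0.0000] = 0.2254; exercise value = 0.0000 ≤ continuation, so V_dd = 0.2254
Node u (S = 63): continuation = e^(−0.12)·[0.5808·57.1578 + 0.4192·16.2078] = 35.4680; exercise value = 28.0000 ≤ continuation, so V_u = 35.4680
Node d (S = 33.75): continuation = e^(−0.12)·[0.5808·16.2078 + 0.4192·0.2254] = 8.4323; exercise value = 0.0000 ≤ continuation, so V_d = 8.4323
Node 0 (S = 45): continuation = e^(−0.12)·[0.5808·35.4680 + 0.4192·8.4323] = 21.4047; exercise value = 10.0000 ≤ continuation, so V_0 = 21.4047

$21.40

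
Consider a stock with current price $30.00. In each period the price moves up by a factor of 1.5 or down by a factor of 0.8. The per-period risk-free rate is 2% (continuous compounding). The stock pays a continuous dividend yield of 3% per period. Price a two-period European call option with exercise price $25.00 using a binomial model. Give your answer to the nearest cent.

$7.19

Per-period risk-free factor R = e^0.02 = 1.0202; dividend-adjusted growth = e^(0.02−0.03) = 0.9900.
Risk-neutral probability p = (0.9900 − 0.8)/(1.5 − 0.8) = 0.1900/0.7000 = 0.2715
Terminal stock prices: S_uu = 67.5, S_ud = 36, S_dd = 19.2
Terminal payoffs (S − K): max(42.5, 0) = 42.5, max(11, 0) = 11, max(-5.8, 0) = 0
Node u (S = 45): V_u = e^(−0.02)·[0.2715·42.5000 + 0.7285·11.0000] = 19.1651
Node d (S = 24): V_d = e^(−0.02)·[0.2715·11.0000 + 0.7285·0.0000] = 2.9274
Node 0 (S = 30): V_0 = e^(−0.02)·[0.2715·19.1651 + 0.7285·2.9274] = 7.1906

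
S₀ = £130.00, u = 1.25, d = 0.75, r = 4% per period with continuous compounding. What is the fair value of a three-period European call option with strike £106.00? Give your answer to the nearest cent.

Risk-neutral probability p = (e^0.04 − 0.75)/(1.25 − 0.75) = 0.2908/0.5000 = 0.5816
Terminal stock prices: S_uuu = 253.9, S_uud = 152.3, S_udd = 91.41, S_ddd = 54.84
Terminal payoffs (S − K): max(147.9, 0) = 147.9, max(46.34, 0) = 46.34, max(-14.59, 0) = 0, max(-51.16, 0) = 0
Node uu (S = 203.1): V_uu = e^(−0.04)·[0.5816·147.9062 + 0.4184·46.3438] = 101.2813
Node ud (S = 121.9): V_ud = e^(−0.04)·[0.5816·46.3438 + 0.4184·0.0000] = 25.8976
Node dd (S = 73.12): V_dd = e^(−0.04)·[0.5816·0.0000 + 0.4184·0.0000] = 0.0000
Node u (S = 162.5): V_u = e^(−0.04)·[0.5816·101.2813 + 0.4184·25.8976] = 67.0078
Node d (S = 97.5): V_d = e^(−0.04)·[0.5816·25.8976 + 0.4184·0.0000] = 14.4720
Node 0 (S = 130): V_0 = e^(−0.04)·[0.5816·67.0078 + 0.4184·14.4720] = 43.2624

£43.26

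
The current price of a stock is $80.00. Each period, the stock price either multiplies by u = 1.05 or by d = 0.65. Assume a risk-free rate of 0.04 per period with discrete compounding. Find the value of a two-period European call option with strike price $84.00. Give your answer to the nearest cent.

$3.69

Risk-neutral probability p = (1 + 0.04 − 0.65)/(1.05 − 0.65) = 0.3900/0.4000 = 0.9750
Terminal stock prices: S_uu = 88.2, S_ud = 54.6, S_dd = 33.8
Terminal payoffs (S − K): max(4.2, 0) = 4.2, max(-29.4, 0) = 0, max(-50.2, 0) = 0
Node u (S = 84): V_u = 1/1.04·[0.9750·4.2000 + 0.0250·0.0000] = 3.9375
Node d (S = 52): V_d = 1/1.04·[0.9750·0.0000 + 0.0250·0.0000] = 0.0000
Node 0 (S = 80): V_0 = 1/1.04·[0.9750·3.9375 + 0.0250·0.0000] = 3.6914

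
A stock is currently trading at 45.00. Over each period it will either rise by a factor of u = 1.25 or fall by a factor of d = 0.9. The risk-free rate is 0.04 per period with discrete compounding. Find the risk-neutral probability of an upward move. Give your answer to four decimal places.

Risk-neutral probability p = (1 + 0.04 − 0.9)/(1.25 − 0.9) = 0.1400/0.3500 = 0.4000

p = 0.4000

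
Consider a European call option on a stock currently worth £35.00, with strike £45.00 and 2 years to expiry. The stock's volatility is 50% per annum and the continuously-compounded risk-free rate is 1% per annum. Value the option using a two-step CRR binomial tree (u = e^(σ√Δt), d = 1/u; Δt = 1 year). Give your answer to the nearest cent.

CRR parameters: u = e^(σ√Δt) = e^(0.5·√1) = 1.6487, d = 1/u = 0.6065
Per-period rate: rΔt = 0.01·1 = 0.01, so R = e^0.01 = 1.0101
Risk-neutral probability p = (e^0.01 − 0.6065)/(1.6487 − 0.6065) = 0.4035/1.0422 = 0.3872
Terminal stock prices: S_uu = 95.14, S_ud = 35, S_dd = 12.88
Terminal payoffs (S − K): max(50.14, 0) = 50.14, max(-10, 0) = 0, max(-32.12, 0) = 0
Node u (S = 57.71): V_u = e^(−0.01)·[0.3872·50.1399 + 0.6128·0.0000] = 19.2202
Node d (S = 21.23): V_d = e^(−0.01)·[0.3872·0.0000 + 0.6128·0.0000] = 0.0000
Node 0 (S = 35): V_0 = e^(−0.01)·[0.3872·19.2202 + 0.6128·0.0000] = 7.3677

£7.37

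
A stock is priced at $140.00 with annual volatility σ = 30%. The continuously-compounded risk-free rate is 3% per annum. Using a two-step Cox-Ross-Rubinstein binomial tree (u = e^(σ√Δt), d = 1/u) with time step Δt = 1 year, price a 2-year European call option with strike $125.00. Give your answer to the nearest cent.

CRR parameters: u = e^(σ√Δt) = e^(0.3·√1) = 1.3499, d = 1/u = 0.7408
Per-period rate: rΔt = 0.03·1 = 0.03, so R = e^0.03 = 1.0305
Risk-neutral probability p = (e^0.03 − 0.7408)/(1.3499 − 0.7408) = 0.2896/0.6090 = 0.4756
Terminal stock prices: S_uu = 255.1, S_ud = 140, S_dd = 76.83
Terminal payoffs (S − K): max(130.1, 0) = 130.1, max(15, 0) = 15, max(-48.17, 0) = 0
Node u (S = 189): V_u = e^(−0.03)·[0.4756·130.0966 + 0.5244·15.0000] = 67.6745
Node d (S = 103.7): V_d = e^(−0.03)·[0.4756·15.0000 + 0.5244·0.0000] = 6.9226
Node 0 (S = 140): V_0 = e^(−0.03)·[0.4756·67.6745 + 0.5244·6.9226] = 34.7554

$34.76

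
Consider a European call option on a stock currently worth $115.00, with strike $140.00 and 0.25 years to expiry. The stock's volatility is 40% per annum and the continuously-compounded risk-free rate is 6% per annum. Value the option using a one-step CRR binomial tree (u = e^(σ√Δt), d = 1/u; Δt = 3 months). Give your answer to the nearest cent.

$0.22

CRR parameters: u = e^(σ√Δt) = e^(0.4·√0.25) = 1.2214, d = 1/u = 0.8187
Per-period rate: rΔt = 0.06·0.25 = 0.015, so R = e^0.015 = 1.0151
Risk-neutral probability p = (e^0.015 − 0.8187)/(1.2214 − 0.8187) = 0.1964/0.4027 = 0.4877
Terminal stock prices: S_u = 140.5, S_d = 94.15
Terminal payoffs (S − K): max(0.4613, 0) = 0.4613, max(-45.85, 0) = 0
Node 0 (S = 115): V_0 = e^(−0.015)·[0.4877·0.4613 + 0.5123·0.0000] = 0.2216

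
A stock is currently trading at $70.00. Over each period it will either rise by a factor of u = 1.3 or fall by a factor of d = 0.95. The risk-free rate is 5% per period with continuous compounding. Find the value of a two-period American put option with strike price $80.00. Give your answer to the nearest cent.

Risk-neutral probability p = (e^0.05 − 0.95)/(1.3 − 0.95) = 0.1013/0.3500 = 0.2893
Terminal stock prices: S_uu = 118.3, S_ud = 86.45, S_dd = 63.17
Terminal payoffs (K − S): max(-38.3, 0) = 0, max(-6.45, 0) = 0, max(16.83, 0) = 16.83
Node u (S = 91): continuation = e^(−0.05)·[0.2893·0.0000 + 0.7107·0.0000] = 0.0000; exercise value = 0.0000 ≤ continuation, so V_u = 0.0000
Node d (S = 66.5): continuation = e^(−0.05)·[0.2893·0.0000 + 0.7107·16.8250] = 11.3736; exercise value = 13.5000 > continuation, so V_d = 13.5000 (exercise)
Node 0 (S = 70): continuation = e^(−0.05)·[0.2893·0.0000 + 0.7107·13.5000] = 9.1259; exercise value = 10.0000 > continuation, so V_0 = 10.0000 (exercise)

$10.00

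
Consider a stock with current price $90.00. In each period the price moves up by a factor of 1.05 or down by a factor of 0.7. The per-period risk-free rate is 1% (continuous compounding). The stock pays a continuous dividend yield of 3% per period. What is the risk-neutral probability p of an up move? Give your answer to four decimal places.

Per-period risk-free factor R = e^0.01 = 1.0101; dividend-adjusted growth = e^(0.01−0.03) = 0.9802.
Risk-neutral probability p = (0.9802 − 0.7)/(1.05 − 0.7) = 0.2802/0.3500 = 0.8006

p = 0.8006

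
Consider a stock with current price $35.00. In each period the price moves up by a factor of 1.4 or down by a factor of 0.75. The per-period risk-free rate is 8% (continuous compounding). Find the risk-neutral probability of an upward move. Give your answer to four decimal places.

Risk-neutral probability p = (e^0.08 − 0.75)/(1.4 − 0.75) = 0.3333/0.6500 = 0.5127

p = 0.5127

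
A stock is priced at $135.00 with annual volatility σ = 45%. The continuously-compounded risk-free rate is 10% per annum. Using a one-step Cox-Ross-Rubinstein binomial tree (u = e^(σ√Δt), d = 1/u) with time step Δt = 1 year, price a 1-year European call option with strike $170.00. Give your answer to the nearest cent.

$18.97

CRR parameters: u = e^(σ√Δt) = e^(0.45·√1) = 1.5683, d = 1/u = 0.6376
Per-period rate: rΔt = 0.1·1 = 0.1, so R = e^0.1 = 1.1052
Risk-neutral probability p = (e^0.1 − 0.6376)/(1.5683 − 0.6376) = 0.4675/0.9307 = 0.5024
Terminal stock prices: S_u = 211.7, S_d = 86.08
Terminal payoffs (S − K): max(41.72, 0) = 41.72, max(-83.92, 0) = 0
Node 0 (S = 135): V_0 = e^(−0.1)·[0.5024·41.7221 + 0.4976·0.0000] = 18.9651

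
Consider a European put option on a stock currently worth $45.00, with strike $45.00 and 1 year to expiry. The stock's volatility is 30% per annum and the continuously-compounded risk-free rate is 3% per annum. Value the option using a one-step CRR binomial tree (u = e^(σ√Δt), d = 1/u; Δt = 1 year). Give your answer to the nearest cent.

CRR parameters: u = e^(σ√Δt) = e^(0.3·√1) = 1.3499, d = 1/u = 0.7408
Per-period rate: rΔt = 0.03·1 = 0.03, so R = e^0.03 = 1.0305
Risk-neutral probability p = (e^0.03 − 0.7408)/(1.3499 − 0.7408) = 0.2896/0.6090 = 0.4756
Terminal stock prices: S_u = 60.74, S_d = 33.34
Terminal payoffs (K − S): max(-15.74, 0) = 0, max(11.66, 0) = 11.66
Node 0 (S = 45): V_0 = e^(−0.03)·[0.4756·0.0000 + 0.5244·11.6632] = 5.9358

$5.94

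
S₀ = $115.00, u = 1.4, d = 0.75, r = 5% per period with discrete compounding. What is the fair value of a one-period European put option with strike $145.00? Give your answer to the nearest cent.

$30.13

Risk-neutral probability p = (1 + 0.05 − 0.75)/(1.4 − 0.75) = 0.3000/0.6500 = 0.4615
Terminal stock prices: S_u = 161, S_d = 86.25
Terminal payoffs (K − S): max(-16, 0) = 0, max(58.75, 0) = 58.75
Node 0 (S = 115): V_0 = 1/1.05·[0.4615·0.0000 + 0.5385·58.7500] = 30.1282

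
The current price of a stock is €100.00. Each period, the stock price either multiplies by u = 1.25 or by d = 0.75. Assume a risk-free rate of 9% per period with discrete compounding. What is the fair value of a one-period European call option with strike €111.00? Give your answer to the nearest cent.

Risk-neutral probability p = (1 + 0.09 − 0.75)/(1.25 − 0.75) = 0.3400/0.5000 = 0.6800
Terminal stock prices: S_u = 125, S_d = 75
Terminal payoffs (S − K): max(14, 0) = 14, max(-36, 0) = 0
Node 0 (S = 100): V_0 = 1/1.09·[0.6800·14.0000 + 0.3200·0.0000] = 8.7339

€8.73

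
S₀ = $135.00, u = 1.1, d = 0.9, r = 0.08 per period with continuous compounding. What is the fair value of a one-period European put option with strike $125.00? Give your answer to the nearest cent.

$0.27

Risk-neutral probability p = (e^0.08 − 0.9)/(1.1 − 0.9) = 0.1833/0.2000 = 0.9164
Terminal stock prices: S_u = 148.5, S_d = 121.5
Terminal payoffs (K − S): max(-23.5, 0) = 0, max(3.5, 0) = 3.5
Node 0 (S = 135): V_0 = e^(−0.08)·[0.9164·0.0000 + 0.0836·3.5000] = 0.2700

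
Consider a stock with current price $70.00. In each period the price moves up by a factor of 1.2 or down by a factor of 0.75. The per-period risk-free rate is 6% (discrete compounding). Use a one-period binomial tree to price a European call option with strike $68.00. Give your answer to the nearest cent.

Risk-neutral probability p = (1 + 0.06 − 0.75)/(1.2 − 0.75) = 0.3100/0.4500 = 0.6889
Terminal stock prices: S_u = 84, S_d = 52.5
Terminal payoffs (S − K): max(16, 0) = 16, max(-15.5, 0) = 0
Node 0 (S = 70): V_0 = 1/1.06·[0.6889·16.0000 + 0.3111·0.0000] = 10.3983

$10.40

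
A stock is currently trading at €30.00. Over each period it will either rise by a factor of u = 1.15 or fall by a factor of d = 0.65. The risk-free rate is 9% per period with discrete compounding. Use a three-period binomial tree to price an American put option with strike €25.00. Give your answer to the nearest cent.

Risk-neutral probability p = (1 + 0.09 − 0.65)/(1.15 − 0.65) = 0.4400/0.5000 = 0.8800
Terminal stock prices: S_uuu = 45.63, S_uud = 25.79, S_udd = 14.58, S_ddd = 8.239
Terminal payoffs (K − S): max(-20.63, 0) = 0, max(-0.7888, 0) = 0, max(10.42, 0) = 10.42, max(16.76, 0) = 16.76
Node uu (S = 39.67): continuation = 1/1.09·[0.8800·0.0000 + 0.1200·0.0000] = 0.0000; exercise value = 0.0000 ≤ continuation, so V_uu = 0.0000
Node ud (S = 22.43): continuation = 1/1.09·[0.8800·0.0000 + 0.1200·10.4237] = 1.1476; exercise value = 2.5750 > continuation, so V_ud = 2.5750 (exercise)
Node dd (S = 12.68): continuation = 1/1.09·[0.8800·10.4237 + 0.1200·16.7613] = 10.2608; exercise value = 12.3250 > continuation, so V_dd = 12.3250 (exercise)
Node u (S = 34.5): continuation = 1/1.09·[0.8800·0.0000 + 0.1200·2.5750] = 0.2835; exercise value = 0.0000 ≤ continuation, so V_u = 0.2835
Node d (S = 19.5): continuation = 1/1.09·[0.8800·2.5750 + 0.1200·12.3250] = 3.4358; exercise value = 5.5000 > continuation, so V_d = 5.5000 (exercise)
Node 0 (S = 30): continuation = 1/1.09·[0.8800·0.2835 + 0.1200·5.5000] = 0.8344; exercise value = 0.0000 ≤ continuation, so V_0 = 0.8344

€0.83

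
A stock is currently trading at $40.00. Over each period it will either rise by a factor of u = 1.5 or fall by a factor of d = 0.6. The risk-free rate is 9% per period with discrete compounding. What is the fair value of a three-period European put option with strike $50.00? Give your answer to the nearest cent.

$10.45

Risk-neutral probability p = (1 + 0.09 − 0.6)/(1.5 − 0.6) = 0.4900/0.9000 = 0.5444
Terminal stock prices: S_uuu = 135, S_uud = 54, S_udd = 21.6, S_ddd = 8.64
Terminal payoffs (K − S): max(-85, 0) = 0, max(-4, 0) = 0, max(28.4, 0) = 28.4, max(41.36, 0) = 41.36
Node uu (S = 90): V_uu = 1/1.09·[0.5444·0.0000 + 0.4556·0.0000] = 0.0000
Node ud (S = 36): V_ud = 1/1.09·[0.5444·0.0000 + 0.4556·28.4000] = 11.8695
Node dd (S = 14.4): V_dd = 1/1.09·[0.5444·28.4000 + 0.4556·41.3600] = 31.4716
Node u (S = 60): V_u = 1/1.09·[0.5444·0.0000 + 0.4556·11.8695] = 4.9608
Node d (S = 24): V_d = 1/1.09·[0.5444·11.8695 + 0.4556·31.4716] = 19.0820
Node 0 (S = 40): V_0 = 1/1.09·[0.5444·4.9608 + 0.4556·19.0820] = 10.4530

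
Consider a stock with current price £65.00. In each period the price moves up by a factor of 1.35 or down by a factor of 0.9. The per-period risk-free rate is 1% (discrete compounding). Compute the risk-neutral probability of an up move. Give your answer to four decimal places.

Risk-neutral probability p = (1 + 0.01 − 0.9)/(1.35 − 0.9) = 0.1100/0.4500 = 0.2444

p = 0.2444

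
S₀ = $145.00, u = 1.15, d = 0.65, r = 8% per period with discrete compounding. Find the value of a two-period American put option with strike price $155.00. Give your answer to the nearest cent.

$12.69

Risk-neutral probability p = (1 + 0.08 − 0.65)/(1.15 − 0.65) = 0.4300/0.5000 = 0.8600
Terminal stock prices: S_uu = 191.8, S_ud = 108.4, S_dd = 61.26
Terminal payoffs (K − S): max(-36.76, 0) = 0, max(46.61, 0) = 46.61, max(93.74, 0) = 93.74
Node u (S = 166.8): continuation = 1/1.08·[0.8600·0.0000 + 0.1400·46.6125] = 6.0424; exercise value = 0.0000 ≤ continuation, so V_u = 6.0424
Node d (S = 94.25): continuation = 1/1.08·[0.8600·46.6125 + 0.1400·93.7375] = 49.2685; exercise value = 60.7500 > continuation, so V_d = 60.7500 (exercise)
Node 0 (S = 145): continuation = 1/1.08·[0.8600·6.0424 + 0.1400·60.7500] = 12.6865; exercise value = 10.0000 ≤ continuation, so V_0 = 12.6865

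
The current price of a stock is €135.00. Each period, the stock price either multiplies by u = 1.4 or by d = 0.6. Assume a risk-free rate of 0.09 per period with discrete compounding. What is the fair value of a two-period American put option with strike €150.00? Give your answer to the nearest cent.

Risk-neutral probability p = (1 + 0.09 − 0.6)/(1.4 − 0.6) = 0.4900/0.8000 = 0.6125
Terminal stock prices: S_uu = 264.6, S_ud = 113.4, S_dd = 48.6
Terminal payoffs (K − S): max(-114.6, 0) = 0, max(36.6, 0) = 36.6, max(101.4, 0) = 101.4
Node u (S = 189): continuation = 1/1.09·[0.6125·0.0000 + 0.3875·36.6000] = 13.0115; exercise value = 0.0000 ≤ continuation, so V_u = 13.0115
Node d (S = 81): continuation = 1/1.09·[0.6125·36.6000 + 0.3875·101.4000] = 56.6147; exercise value = 69.0000 > continuation, so V_d = 69.0000 (exercise)
Node 0 (S = 135): continuation = 1/1.09·[0.6125·13.0115 + 0.3875·69.0000] = 31.8413; exercise value = 15.0000 ≤ continuation, so V_0 = 31.8413

€31.84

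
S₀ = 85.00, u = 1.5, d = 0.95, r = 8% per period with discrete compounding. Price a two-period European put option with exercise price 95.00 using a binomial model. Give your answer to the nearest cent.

Risk-neutral probability p = (1 + 0.08 − 0.95)/(1.5 − 0.95) = 0.1300/0.5500 = 0.2364
Terminal stock prices: S_uu = 191.2, S_ud = 121.1, S_dd = 76.71
Terminal payoffs (K − S): max(-96.25, 0) = 0, max(-26.12, 0) = 0, max(18.29, 0) = 18.29
Node u (S = 127.5): V_u = 1/1.08·[0.2364·0.0000 + 0.7636·0.0000] = 0.0000
Node d (S = 80.75): V_d = 1/1.08·[0.2364·0.0000 + 0.7636·18.2875] = 12.9306
Node 0 (S = 85): V_0 = 1/1.08·[0.2364·0.0000 + 0.7636·12.9306] = 9.1428

9.14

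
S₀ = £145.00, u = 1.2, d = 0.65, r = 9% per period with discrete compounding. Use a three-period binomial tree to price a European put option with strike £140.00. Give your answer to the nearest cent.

Risk-neutral probability p = (1 + 0.09 − 0.65)/(1.2 − 0.65) = 0.4400/0.5500 = 0.8000
Terminal stock prices: S_uuu = 250.6, S_uud = 135.7, S_udd = 73.52, S_ddd = 39.82
Terminal payoffs (K − S): max(-110.6, 0) = 0, max(4.28, 0) = 4.28, max(66.48, 0) = 66.48, max(100.2, 0) = 100.2
Node uu (S = 208.8): V_uu = 1/1.09·[0.8000·0.0000 + 0.2000·4.2800] = 0.7853
Node ud (S = 113.1): V_ud = 1/1.09·[0.8000·4.2800 + 0.2000·66.4850] = 15.3404
Node dd (S = 61.26): V_dd = 1/1.09·[0.8000·66.4850 + 0.2000·100.1794] = 67.1779
Node u (S = 174): V_u = 1/1.09·[0.8000·0.7853 + 0.2000·15.3404] = 3.3911
Node d (S = 94.25): V_d = 1/1.09·[0.8000·15.3404 + 0.2000·67.1779] = 23.5852
Node 0 (S = 145): V_0 = 1/1.09·[0.8000·3.3911 + 0.2000·23.5852] = 6.8165

£6.82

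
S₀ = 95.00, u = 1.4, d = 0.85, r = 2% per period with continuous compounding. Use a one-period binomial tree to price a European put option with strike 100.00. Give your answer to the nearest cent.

13.03

Risk-neutral probability p = (e^0.02 − 0.85)/(1.4 − 0.85) = 0.1702/0.5500 = 0.3095
Terminal stock prices: S_u = 133, S_d = 80.75
Terminal payoffs (K − S): max(-33, 0) = 0, max(19.25, 0) = 19.25
Node 0 (S = 95): V_0 = e^(−0.02)·[0.3095·0.0000 + 0.6905·19.2500] = 13.0297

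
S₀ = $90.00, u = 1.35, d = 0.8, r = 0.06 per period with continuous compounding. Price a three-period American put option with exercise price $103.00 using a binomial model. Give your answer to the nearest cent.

$18.05

Risk-neutral probability p = (e^0.06 − 0.8)/(1.35 − 0.8) = 0.2618/0.5500 = 0.4761
Terminal stock prices: S_uuu = 221.4, S_uud = 131.2, S_udd = 77.76, S_ddd = 46.08
Terminal payoffs (K − S): max(-118.4, 0) = 0, max(-28.22, 0) = 0, max(25.24, 0) = 25.24, max(56.92, 0) = 56.92
Node uu (S = 164): continuation = e^(−0.06)·[0.4761·0.0000 + 0.5239·0.0000] = 0.0000; exercise value = 0.0000 ≤ continuation, so V_uu = 0.0000
Node ud (S = 97.2): continuation = e^(−0.06)·[0.4761·0.0000 + 0.5239·25.2400] = 12.4540; exercise value = 5.8000 ≤ continuation, so V_ud = 12.4540
Node dd (S = 57.6): continuation = e^(−0.06)·[0.4761·25.2400 + 0.5239·56.9200] = 39.4017; exercise value = 45.4000 > continuation, so V_dd = 45.4000 (exercise)
Node u (S = 121.5): continuation = e^(−0.06)·[0.4761·0.0000 + 0.5239·12.4540] = 6.1451; exercise value = 0.0000 ≤ continuation, so V_u = 6.1451
Node d (S = 72): continuation = e^(−0.06)·[0.4761·12.4540 + 0.5239·45.4000] = 27.9850; exercise value = 31.0000 > continuation, so V_d = 31.0000 (exercise)
Node 0 (S = 90): continuation = e^(−0.06)·[0.4761·6.1451 + 0.5239·31.0000] = 18.0512; exercise value = 13.0000 ≤ continuation, so V_0 = 18.0512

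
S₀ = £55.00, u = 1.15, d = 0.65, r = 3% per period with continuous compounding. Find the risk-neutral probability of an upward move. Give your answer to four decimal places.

p = 0.7609

Risk-neutral probability p = (e^0.03 − 0.65)/(1.15 − 0.65) = 0.3805/0.5000 = 0.7609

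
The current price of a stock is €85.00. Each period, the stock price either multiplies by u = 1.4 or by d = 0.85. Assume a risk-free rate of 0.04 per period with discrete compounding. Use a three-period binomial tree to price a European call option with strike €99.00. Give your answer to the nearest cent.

€13.80

Risk-neutral probability p = (1 + 0.04 − 0.85)/(1.4 − 0.85) = 0.1900/0.5500 = 0.3455
Terminal stock prices: S_uuu = 233.2, S_uud = 141.6, S_udd = 85.98, S_ddd = 52.2
Terminal payoffs (S − K): max(134.2, 0) = 134.2, max(42.61, 0) = 42.61, max(-13.02, 0) = 0, max(-46.8, 0) = 0
Node uu (S = 166.6): V_uu = 1/1.04·[0.3455·134.2400 + 0.6545·42.6100] = 71.4077
Node ud (S = 101.1): V_ud = 1/1.04·[0.3455·42.6100 + 0.6545·0.0000] = 14.1537
Node dd (S = 61.41): V_dd = 1/1.04·[0.3455·0.0000 + 0.6545·0.0000] = 0.0000
Node u (S = 119): V_u = 1/1.04·[0.3455·71.4077 + 0.6545·14.1537] = 32.6272
Node d (S = 72.25): V_d = 1/1.04·[0.3455·14.1537 + 0.6545·0.0000] = 4.7014
Node 0 (S = 85): V_0 = 1/1.04·[0.3455·32.6272 + 0.6545·4.7014] = 13.7966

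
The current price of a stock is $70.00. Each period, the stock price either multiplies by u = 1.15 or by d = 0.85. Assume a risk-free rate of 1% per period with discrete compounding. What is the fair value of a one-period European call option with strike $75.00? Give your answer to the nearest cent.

$2.90

Risk-neutral probability p = (1 + 0.01 − 0.85)/(1.15 − 0.85) = 0.1600/0.3000 = 0.5333
Terminal stock prices: S_u = 80.5, S_d = 59.5
Terminal payoffs (S − K): max(5.5, 0) = 5.5, max(-15.5, 0) = 0
Node 0 (S = 70): V_0 = 1/1.01·[0.5333·5.5000 + 0.4667·0.0000] = 2.9043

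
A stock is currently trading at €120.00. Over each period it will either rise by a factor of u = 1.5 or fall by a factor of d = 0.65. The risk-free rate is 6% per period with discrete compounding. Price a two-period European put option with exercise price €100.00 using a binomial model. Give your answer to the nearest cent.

Risk-neutral probability p = (1 + 0.06 − 0.65)/(1.5 − 0.65) = 0.4100/0.8500 = 0.4824
Terminal stock prices: S_uu = 270, S_ud = 117, S_dd = 50.7
Terminal payoffs (K − S): max(-170, 0) = 0, max(-17, 0) = 0, max(49.3, 0) = 49.3
Node u (S = 180): V_u = 1/1.06·[0.4824·0.0000 + 0.5176·0.0000] = 0.0000
Node d (S = 78): V_d = 1/1.06·[0.4824·0.0000 + 0.5176·49.3000] = 24.0755
Node 0 (S = 120): V_0 = 1/1.06·[0.4824·0.0000 + 0.5176·24.0755] = 11.7572

€11.76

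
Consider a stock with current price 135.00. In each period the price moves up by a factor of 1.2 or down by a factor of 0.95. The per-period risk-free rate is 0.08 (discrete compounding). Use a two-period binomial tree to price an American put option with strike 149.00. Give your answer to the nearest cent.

14.00

Risk-neutral probability p = (1 + 0.08 − 0.95)/(1.2 − 0.95) = 0.1300/0.2500 = 0.5200
Terminal stock prices: S_uu = 194.4, S_ud = 153.9, S_dd = 121.8
Terminal payoffs (K − S): max(-45.4, 0) = 0, max(-4.9, 0) = 0, max(27.16, 0) = 27.16
Node u (S = 162): continuation = 1/1.08·[0.5200·0.0000 + 0.4800·0.0000] = 0.0000; exercise value = 0.0000 ≤ continuation, so V_u = 0.0000
Node d (S = 128.2): continuation = 1/1.08·[0.5200·0.0000 + 0.4800·27.1625] = 12.0722; exercise value = 20.7500 > continuation, so V_d = 20.7500 (exercise)
Node 0 (S = 135): continuation = 1/1.08·[0.5200·0.0000 + 0.4800·20.7500] = 9.2222; exercise value = 14.0000 > continuation, so V_0 = 14.0000 (exercise)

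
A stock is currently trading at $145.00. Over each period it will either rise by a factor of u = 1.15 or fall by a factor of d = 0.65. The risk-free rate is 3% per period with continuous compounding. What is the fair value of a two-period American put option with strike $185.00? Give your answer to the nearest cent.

Risk-neutral probability p = (e^0.03 − 0.65)/(1.15 − 0.65) = 0.3805/0.5000 = 0.7609
Terminal stock prices: S_uu = 191.8, S_ud = 108.4, S_dd = 61.26
Terminal payoffs (K − S): max(-6.762, 0) = 0, max(76.61, 0) = 76.61, max(123.7, 0) = 123.7
Node u (S = 166.8): continuation = e^(−0.03)·[0.7609·0.0000 + 0.2391·76.6125] = 17.7760; exercise value = 18.2500 > continuation, so V_u = 18.2500 (exercise)
Node d (S = 94.25): continuation = e^(−0.03)·[0.7609·76.6125 + 0.2391·123.7375] = 85.2824; exercise value = 90.7500 > continuation, so V_d = 90.7500 (exercise)
Node 0 (S = 145): continuation = e^(−0.03)·[0.7609·18.2500 + 0.2391·90.7500] = 34.5324; exercise value = 40.0000 > continuation, so V_0 = 40.0000 (exercise)

$40.00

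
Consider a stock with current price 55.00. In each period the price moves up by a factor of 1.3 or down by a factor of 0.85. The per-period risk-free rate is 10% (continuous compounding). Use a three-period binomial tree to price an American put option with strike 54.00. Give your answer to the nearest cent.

Risk-neutral probability p = (e^0.1 − 0.85)/(1.3 − 0.85) = 0.2552/0.4500 = 0.5670
Terminal stock prices: S_uuu = 120.8, S_uud = 79.01, S_udd = 51.66, S_ddd = 33.78
Terminal payoffs (K − S): max(-66.84, 0) = 0, max(-25.01, 0) = 0, max(2.341, 0) = 2.341, max(20.22, 0) = 20.22
Node uu (S = 92.95): continuation = e^(−0.1)·[0.5670·0.0000 + 0.4330·0.0000] = 0.0000; exercise value = 0.0000 ≤ continuation, so V_uu = 0.0000
Node ud (S = 60.77): continuation = e^(−0.1)·[0.5670·0.0000 + 0.4330·2.3413] = 0.9172; exercise value = 0.0000 ≤ continuation, so V_ud = 0.9172
Node dd (S = 39.74): continuation = e^(−0.1)·[0.5670·2.3413 + 0.4330·20.2231] = 9.1237; exercise value = 14.2625 > continuation, so V_dd = 14.2625 (exercise)
Node u (S = 71.5): continuation = e^(−0.1)·[0.5670·0.0000 + 0.4330·0.9172] = 0.3593; exercise value = 0.0000 ≤ continuation, so V_u = 0.3593
Node d (S = 46.75): continuation = e^(−0.1)·[0.5670·0.9172 + 0.4330·14.2625] = 6.0580; exercise value = 7.2500 > continuation, so V_d = 7.2500 (exercise)
Node 0 (S = 55): continuation = e^(−0.1)·[0.5670·0.3593 + 0.4330·7.2500] = 3.0246; exercise value = 0.0000 ≤ continuation, so V_0 = 3.0246

3.02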